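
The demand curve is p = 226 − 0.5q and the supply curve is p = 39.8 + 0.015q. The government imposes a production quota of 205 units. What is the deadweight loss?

6311.06

Competitive equilibrium: 226 − 0.5q = 39.8 + 0.015q → q* = 361.5534, p* = 45.2233.
At q = 205: demand price = 226 − 0.5·205 = 123.5; supply price = 39.8 + 0.015·205 = 42.875.
Δq = 361.5534 − 205 = 156.5534; wedge = 123.5 − 42.875 = 80.625.
DWL = ½ × 156.5534 × 80.625 = 6311.06.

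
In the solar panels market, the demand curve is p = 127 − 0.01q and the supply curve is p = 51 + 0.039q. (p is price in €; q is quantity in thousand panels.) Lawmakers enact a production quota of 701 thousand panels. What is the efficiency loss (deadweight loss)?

Competitive equilibrium: 127 − 0.01q = 51 + 0.039q → q* = 1551.0204, p* = 111.4898.
At q = 701: demand price = 127 − 0.01·701 = 119.99; supply price = 51 + 0.039·701 = 78.339.
Δq = 1551.0204 − 701 = 850.0204; wedge = 119.99 − 78.339 = 41.651.
Deadweight loss = ½ × 850.0204 × 41.651 = €17702.10 thousand.

€17702.10 thousand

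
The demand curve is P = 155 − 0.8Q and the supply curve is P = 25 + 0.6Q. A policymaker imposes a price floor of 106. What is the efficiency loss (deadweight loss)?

Competitive equilibrium: 155 − 0.8Q = 25 + 0.6Q → Q* = 92.8571, P* = 80.7143.
At the floor P = 106, quantity demanded = (155 − 106)/0.8 = 61.25.
Sellers' marginal cost at Q' = 61.25: 25 + 0.6·61.25 = 61.75.
ΔQ = 92.8571 − 61.25 = 31.6071; wedge = 106 − 61.75 = 44.25.
Welfare loss = ½ × 31.6071 × 44.25 = 699.31.

699.31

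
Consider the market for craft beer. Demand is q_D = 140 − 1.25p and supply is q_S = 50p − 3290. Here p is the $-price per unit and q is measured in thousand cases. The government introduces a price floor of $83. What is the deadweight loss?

In inverse form: demand p = 112 − 0.8q, supply p = 65.8 + 0.02q.
Competitive equilibrium: 112 − 0.8q = 65.8 + 0.02q → q* = 56.3415, p* = 66.9268.
At the floor p = 83, quantity demanded = (112 − 83)/0.8 = 36.25.
Sellers' marginal cost at q' = 36.25: 65.8 + 0.02·36.25 = 66.525.
Δq = 56.3415 − 36.25 = 20.0915; wedge = 83 − 66.525 = 16.475.
DWL = ½ × 20.0915 × 16.475 = $165.50 thousand.

$165.50 thousand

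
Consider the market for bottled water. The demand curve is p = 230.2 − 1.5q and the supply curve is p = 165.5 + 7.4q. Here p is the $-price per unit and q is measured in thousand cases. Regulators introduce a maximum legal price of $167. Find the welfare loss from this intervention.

Competitive equilibrium: 230.2 − 1.5q = 165.5 + 7.4q → q* = 7.2697, p* = 219.2955.
At the ceiling p = 167, quantity supplied = (167 − 165.5)/7.4 = 0.2027.
Willingness to pay at q' = 0.2027: 230.2 − 1.5·0.2027 = 229.896.
Δq = 7.2697 − 0.2027 = 7.067; wedge = 229.896 − 167 = 62.896.
The triangle = ½ × 7.067 × 62.896 = $222.24 thousand.

$222.24 thousand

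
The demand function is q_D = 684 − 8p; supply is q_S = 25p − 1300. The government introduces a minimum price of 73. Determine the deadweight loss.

In inverse form: demand p = 85.5 − 0.125q, supply p = 52 + 0.04q.
Competitive equilibrium: 85.5 − 0.125q = 52 + 0.04q → q* = 203.0303, p* = 60.1212.
At the floor p = 73, quantity demanded = (85.5 − 73)/0.125 = 100.
Sellers' marginal cost at q' = 100: 52 + 0.04·100 = 56.
Δq = 203.0303 − 100 = 103.0303; wedge = 73 − 56 = 17.
Welfare loss = ½ × 103.0303 × 17 = 875.76.

875.76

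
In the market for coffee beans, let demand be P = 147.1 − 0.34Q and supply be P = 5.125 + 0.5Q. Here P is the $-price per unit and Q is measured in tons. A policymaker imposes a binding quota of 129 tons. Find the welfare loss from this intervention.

$672.60

Competitive equilibrium: 147.1 − 0.34Q = 5.125 + 0.5Q → Q* = 169.0179, P* = 89.6339.
At Q = 129: demand price = 147.1 − 0.34·129 = 103.24; supply price = 5.125 + 0.5·129 = 69.625.
ΔQ = 169.0179 − 129 = 40.0179; wedge = 103.24 − 69.625 = 33.615.
Welfare loss = ½ × 40.0179 × 33.615 = $672.60.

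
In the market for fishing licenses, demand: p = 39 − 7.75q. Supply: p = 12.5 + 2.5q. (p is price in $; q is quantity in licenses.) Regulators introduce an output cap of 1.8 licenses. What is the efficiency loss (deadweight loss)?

$3.16

Competitive equilibrium: 39 − 7.75q = 12.5 + 2.5q → q* = 2.5854, p* = 18.9634.
At q = 1.8: demand price = 39 − 7.75·1.8 = 25.05; supply price = 12.5 + 2.5·1.8 = 17.
Δq = 2.5854 − 1.8 = 0.7854; wedge = 25.05 − 17 = 8.05.
Deadweight loss = ½ × 0.7854 × 8.05 = $3.16.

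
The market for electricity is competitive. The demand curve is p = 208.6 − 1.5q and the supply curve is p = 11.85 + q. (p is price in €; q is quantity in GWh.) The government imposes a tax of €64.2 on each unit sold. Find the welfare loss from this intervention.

Competitive equilibrium: 208.6 − 1.5q = 11.85 + q → q* = 78.7, p* = 90.55.
With the tax, the buyer price exceeds the seller price by 64.2: (208.6 − 1.5q) − (11.85 + q) = 64.2 → q' = 53.02.
Δq = 78.7 − 53.02 = 25.68; the wedge equals the tax, 64.2.
Welfare loss = ½ × 25.68 × 64.2 = €824.328.

€824.328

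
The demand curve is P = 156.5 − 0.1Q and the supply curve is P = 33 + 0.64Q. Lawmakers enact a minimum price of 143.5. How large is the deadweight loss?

503.57

Competitive equilibrium: 156.5 − 0.1Q = 33 + 0.64Q → Q* = 166.8919, P* = 139.8108.
At the floor P = 143.5, quantity demanded = (156.5 − 143.5)/0.1 = 130.
Sellers' marginal cost at Q' = 130: 33 + 0.64·130 = 116.2.
ΔQ = 166.8919 − 130 = 36.8919; wedge = 143.5 − 116.2 = 27.3.
Deadweight loss = ½ × 36.8919 × 27.3 = 503.57.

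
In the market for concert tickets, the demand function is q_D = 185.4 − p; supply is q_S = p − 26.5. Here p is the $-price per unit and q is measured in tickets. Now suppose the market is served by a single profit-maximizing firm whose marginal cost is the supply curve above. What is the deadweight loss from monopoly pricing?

In inverse form: demand p = 185.4 − q, supply p = 26.5 + q.
Competitive equilibrium: 185.4 − q = 26.5 + q → q* = 79.45, p* = 105.95.
Marginal revenue: MR = 185.4 − 2q. Set MR = MC: 185.4 − 2q = 26.5 + q → q_m = 52.9667.
Price p_m = 185.4 − 1·52.9667 = 132.4333; MC(q_m) = 26.5 + 1·52.9667 = 79.4667.
Competitive q* = 79.45, so Δq = 26.4833; wedge = 132.4333 − 79.4667 = 52.9666.
The triangle = ½ × 26.4833 × 52.9666 = $701.37.

$701.37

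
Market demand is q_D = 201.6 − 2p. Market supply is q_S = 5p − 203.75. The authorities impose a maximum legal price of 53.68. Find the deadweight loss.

In inverse form: demand p = 100.8 − 0.5q, supply p = 40.75 + 0.2q.
Competitive equilibrium: 100.8 − 0.5q = 40.75 + 0.2q → q* = 85.7857, p* = 57.9071.
At the ceiling p = 53.68, quantity supplied = (53.68 − 40.75)/0.2 = 64.65.
Willingness to pay at q' = 64.65: 100.8 − 0.5·64.65 = 68.475.
Δq = 85.7857 − 64.65 = 21.1357; wedge = 68.475 − 53.68 = 14.795.
DWL = ½ × 21.1357 × 14.795 = 156.35.

156.35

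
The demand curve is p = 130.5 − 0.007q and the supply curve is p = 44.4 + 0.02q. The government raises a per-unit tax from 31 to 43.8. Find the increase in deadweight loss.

Competitive equilibrium: 130.5 − 0.007q = 44.4 + 0.02q → q* = 3188.8889, p* = 108.1778.
For a per-unit tax t: Δq = t/0.027, so DWL = ½·t·(t/0.027) = t²/0.054.
At t = 31: DWL = 17796.296. At t = 43.8: DWL = 35526.667.
Increase = 35526.667 − 17796.296 = 17730.37.

17730.37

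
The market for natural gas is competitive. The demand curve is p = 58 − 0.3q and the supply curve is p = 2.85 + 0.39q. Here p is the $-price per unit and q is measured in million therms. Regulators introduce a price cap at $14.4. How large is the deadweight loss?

Competitive equilibrium: 58 − 0.3q = 2.85 + 0.39q → q* = 79.9275, p* = 34.0217.
At the ceiling p = 14.4, quantity supplied = (14.4 − 2.85)/0.39 = 29.6154.
Willingness to pay at q' = 29.6154: 58 − 0.3·29.6154 = 49.1154.
Δq = 79.9275 − 29.6154 = 50.3121; wedge = 49.1154 − 14.4 = 34.7154.
DWL = ½ × 50.3121 × 34.7154 = $873.30 million.

$873.30 million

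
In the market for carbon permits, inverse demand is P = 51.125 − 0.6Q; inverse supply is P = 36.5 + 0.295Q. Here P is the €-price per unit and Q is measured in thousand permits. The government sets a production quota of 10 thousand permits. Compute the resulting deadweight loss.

€17.99 thousand

Competitive equilibrium: 51.125 − 0.6Q = 36.5 + 0.295Q → Q* = 16.3408, P* = 41.3205.
At Q = 10: demand price = 51.125 − 0.6·10 = 45.125; supply price = 36.5 + 0.295·10 = 39.45.
ΔQ = 16.3408 − 10 = 6.3408; wedge = 45.125 − 39.45 = 5.675.
DWL = ½ × 6.3408 × 5.675 = €17.99 thousand.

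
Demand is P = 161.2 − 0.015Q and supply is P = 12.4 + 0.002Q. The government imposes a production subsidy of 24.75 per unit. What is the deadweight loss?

Competitive equilibrium: 161.2 − 0.015Q = 12.4 + 0.002Q → Q* = 8752.9412, P* = 29.9059.
The subsidy lowers effective supply by 24.75: P = 0.002Q − 12.35.
New quantity: 161.2 − 0.015Q = 0.002Q − 12.35 → Q' = 10208.8235.
Overproduction ΔQ = 10208.8235 − 8752.9412 = 1455.8823; wedge = subsidy = 24.75.
DWL = ½ × 1455.8823 × 24.75 = 18016.54.

18016.54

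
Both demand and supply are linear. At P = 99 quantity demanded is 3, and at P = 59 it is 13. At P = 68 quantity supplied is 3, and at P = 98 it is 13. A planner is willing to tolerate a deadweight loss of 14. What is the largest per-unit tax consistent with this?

14

Demand slope = (59 − 99)/(13 − 3) = −4, so P = 111 − 4Q.
Supply slope = (98 − 68)/(13 − 3) = 3, so P = 59 + 3Q.
Competitive equilibrium: 111 − 4Q = 59 + 3Q → Q* = 7.4286, P* = 81.2857.
A tax t gives ΔQ = t/7 and wedge t, so DWL = t²/14.
t²/14 = 14 → t² = 196 → t = 14.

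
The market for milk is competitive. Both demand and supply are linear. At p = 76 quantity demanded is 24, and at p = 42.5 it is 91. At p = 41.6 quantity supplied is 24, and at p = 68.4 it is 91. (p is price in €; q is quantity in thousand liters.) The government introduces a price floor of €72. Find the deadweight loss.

€411.02 thousand

Demand slope = (42.5 − 76)/(91 − 24) = −0.5, so p = 88 − 0.5q.
Supply slope = (68.4 − 41.6)/(91 − 24) = 0.4, so p = 32 + 0.4q.
Competitive equilibrium: 88 − 0.5q = 32 + 0.4q → q* = 62.2222, p* = 56.8889.
At the floor p = 72, quantity demanded = (88 − 72)/0.5 = 32.
Sellers' marginal cost at q' = 32: 32 + 0.4·32 = 44.8.
Δq = 62.2222 − 32 = 30.2222; wedge = 72 − 44.8 = 27.2.
Welfare loss = ½ × 30.2222 × 27.2 = €411.02 thousand.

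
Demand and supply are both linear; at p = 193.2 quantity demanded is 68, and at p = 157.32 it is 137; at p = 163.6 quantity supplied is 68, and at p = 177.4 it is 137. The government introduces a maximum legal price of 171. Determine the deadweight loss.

Demand slope = (157.32 − 193.2)/(137 − 68) = −0.52, so p = 228.56 − 0.52q.
Supply slope = (177.4 − 163.6)/(137 − 68) = 0.2, so p = 150 + 0.2q.
Competitive equilibrium: 228.56 − 0.52q = 150 + 0.2q → q* = 109.1111, p* = 171.8222.
At the ceiling p = 171, quantity supplied = (171 − 150)/0.2 = 105.
Willingness to pay at q' = 105: 228.56 − 0.52·105 = 173.96.
Δq = 109.1111 − 105 = 4.1111; wedge = 173.96 − 171 = 2.96.
The triangle = ½ × 4.1111 × 2.96 = 6.08.

6.08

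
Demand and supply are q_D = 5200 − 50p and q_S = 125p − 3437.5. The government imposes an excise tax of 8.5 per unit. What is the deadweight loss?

1290.18

In inverse form: demand p = 104 − 0.02q, supply p = 27.5 + 0.008q.
Competitive equilibrium: 104 − 0.02q = 27.5 + 0.008q → q* = 2732.1429, p* = 49.3571.
With the tax, the buyer price exceeds the seller price by 8.5: (104 − 0.02q) − (27.5 + 0.008q) = 8.5 → q' = 2428.5714.
Δq = 2732.1429 − 2428.5714 = 303.5715; the wedge equals the tax, 8.5.
The triangle = ½ × 303.5715 × 8.5 = 1290.18.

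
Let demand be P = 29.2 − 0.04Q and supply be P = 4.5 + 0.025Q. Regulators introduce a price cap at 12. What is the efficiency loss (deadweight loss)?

208

Competitive equilibrium: 29.2 − 0.04Q = 4.5 + 0.025Q → Q* = 380, P* = 14.
At the ceiling P = 12, quantity supplied = (12 − 4.5)/0.025 = 300.
Willingness to pay at Q' = 300: 29.2 − 0.04·300 = 17.2.
ΔQ = 380 − 300 = 80; wedge = 17.2 − 12 = 5.2.
The triangle = ½ × 80 × 5.2 = 208.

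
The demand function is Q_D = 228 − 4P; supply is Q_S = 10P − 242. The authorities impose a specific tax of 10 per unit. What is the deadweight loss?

142.86

In inverse form: demand P = 57 − 0.25Q, supply P = 24.2 + 0.1Q.
Competitive equilibrium: 57 − 0.25Q = 24.2 + 0.1Q → Q* = 93.7143, P* = 33.5714.
With the tax, the buyer price exceeds the seller price by 10: (57 − 0.25Q) − (24.2 + 0.1Q) = 10 → Q' = 65.1429.
ΔQ = 93.7143 − 65.1429 = 28.5714; the wedge equals the tax, 10.
Deadweight loss = ½ × 28.5714 × 10 = 142.86.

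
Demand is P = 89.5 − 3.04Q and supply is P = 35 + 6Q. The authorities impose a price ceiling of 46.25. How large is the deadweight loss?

77.99

Competitive equilibrium: 89.5 − 3.04Q = 35 + 6Q → Q* = 6.0288, P* = 71.1726.
At the ceiling P = 46.25, quantity supplied = (46.25 − 35)/6 = 1.875.
Willingness to pay at Q' = 1.875: 89.5 − 3.04·1.875 = 83.8.
ΔQ = 6.0288 − 1.875 = 4.1538; wedge = 83.8 − 46.25 = 37.55.
DWL = ½ × 4.1538 × 37.55 = 77.99.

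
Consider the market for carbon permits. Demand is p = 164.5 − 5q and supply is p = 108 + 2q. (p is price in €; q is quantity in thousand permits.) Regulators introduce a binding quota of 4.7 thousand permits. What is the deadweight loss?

€39.78 thousand

Competitive equilibrium: 164.5 − 5q = 108 + 2q → q* = 8.0714, p* = 124.1429.
At q = 4.7: demand price = 164.5 − 5·4.7 = 141; supply price = 108 + 2·4.7 = 117.4.
Δq = 8.0714 − 4.7 = 3.3714; wedge = 141 − 117.4 = 23.6.
Welfare loss = ½ × 3.3714 × 23.6 = €39.78 thousand.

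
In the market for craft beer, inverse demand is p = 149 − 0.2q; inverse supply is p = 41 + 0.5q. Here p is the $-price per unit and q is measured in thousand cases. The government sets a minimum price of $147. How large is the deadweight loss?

$7286.43 thousand

Competitive equilibrium: 149 − 0.2q = 41 + 0.5q → q* = 154.2857, p* = 118.1429.
At the floor p = 147, quantity demanded = (149 − 147)/0.2 = 10.
Sellers' marginal cost at q' = 10: 41 + 0.5·10 = 46.
Δq = 154.2857 − 10 = 144.2857; wedge = 147 − 46 = 101.
Welfare loss = ½ × 144.2857 × 101 = $7286.43 thousand.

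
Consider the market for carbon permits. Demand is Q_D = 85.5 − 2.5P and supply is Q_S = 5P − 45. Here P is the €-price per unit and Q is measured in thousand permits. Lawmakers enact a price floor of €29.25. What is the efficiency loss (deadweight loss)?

€263.29 thousand

In inverse form: demand P = 34.2 − 0.4Q, supply P = 9 + 0.2Q.
Competitive equilibrium: 34.2 − 0.4Q = 9 + 0.2Q → Q* = 42, P* = 17.4.
At the floor P = 29.25, quantity demanded = (34.2 − 29.25)/0.4 = 12.375.
Sellers' marginal cost at Q' = 12.375: 9 + 0.2·12.375 = 11.475.
ΔQ = 42 − 12.375 = 29.625; wedge = 29.25 − 11.475 = 17.775.
DWL = ½ × 29.625 × 17.775 = €263.29 thousand.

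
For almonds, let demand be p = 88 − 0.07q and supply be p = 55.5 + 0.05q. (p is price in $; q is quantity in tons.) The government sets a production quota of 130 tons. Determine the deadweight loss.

Competitive equilibrium: 88 − 0.07q = 55.5 + 0.05q → q* = 270.8333, p* = 69.0417.
At q = 130: demand price = 88 − 0.07·130 = 78.9; supply price = 55.5 + 0.05·130 = 62.
Δq = 270.8333 − 130 = 140.8333; wedge = 78.9 − 62 = 16.9.
DWL = ½ × 140.8333 × 16.9 = $1190.04.

$1190.04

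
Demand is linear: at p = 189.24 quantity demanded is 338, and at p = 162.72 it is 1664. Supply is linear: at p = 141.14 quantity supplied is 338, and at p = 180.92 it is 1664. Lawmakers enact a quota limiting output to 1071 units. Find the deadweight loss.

1311.025

Demand slope = (162.72 − 189.24)/(1664 − 338) = −0.02, so p = 196 − 0.02q.
Supply slope = (180.92 − 141.14)/(1664 − 338) = 0.03, so p = 131 + 0.03q.
Competitive equilibrium: 196 − 0.02q = 131 + 0.03q → q* = 1300, p* = 170.
At q = 1071: demand price = 196 − 0.02·1071 = 174.58; supply price = 131 + 0.03·1071 = 163.13.
Δq = 1300 − 1071 = 229; wedge = 174.58 − 163.13 = 11.45.
The triangle = ½ × 229 × 11.45 = 1311.025.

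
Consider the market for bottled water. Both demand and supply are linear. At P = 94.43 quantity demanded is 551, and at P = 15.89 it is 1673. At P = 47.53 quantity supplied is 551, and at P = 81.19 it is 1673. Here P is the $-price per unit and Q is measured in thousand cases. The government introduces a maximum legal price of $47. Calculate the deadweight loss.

$11842.22 thousand

Demand slope = (15.89 − 94.43)/(1673 − 551) = −0.07, so P = 133 − 0.07Q.
Supply slope = (81.19 − 47.53)/(1673 − 551) = 0.03, so P = 31 + 0.03Q.
Competitive equilibrium: 133 − 0.07Q = 31 + 0.03Q → Q* = 1020, P* = 61.6.
At the ceiling P = 47, quantity supplied = (47 − 31)/0.03 = 533.33333.
Willingness to pay at Q' = 533.33333: 133 − 0.07·533.33333 = 95.66667.
ΔQ = 1020 − 533.33333 = 486.66667; wedge = 95.66667 − 47 = 48.66667.
Welfare loss = ½ × 486.66667 × 48.66667 = $11842.22 thousand.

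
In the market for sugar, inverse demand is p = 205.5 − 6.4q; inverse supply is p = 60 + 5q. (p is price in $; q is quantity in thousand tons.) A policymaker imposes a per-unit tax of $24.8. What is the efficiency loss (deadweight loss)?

$26.98 thousand

Competitive equilibrium: 205.5 − 6.4q = 60 + 5q → q* = 12.7632, p* = 123.8158.
With the tax, the buyer price exceeds the seller price by 24.8: (205.5 − 6.4q) − (60 + 5q) = 24.8 → q' = 10.5877.
Δq = 12.7632 − 10.5877 = 2.1755; the wedge equals the tax, 24.8.
Deadweight loss = ½ × 2.1755 × 24.8 = $26.98 thousand.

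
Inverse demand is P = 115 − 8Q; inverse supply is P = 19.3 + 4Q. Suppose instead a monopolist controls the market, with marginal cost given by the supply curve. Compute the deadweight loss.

Competitive equilibrium: 115 − 8Q = 19.3 + 4Q → Q* = 7.975, P* = 51.2.
Marginal revenue: MR = 115 − 16Q. Set MR = MC: 115 − 16Q = 19.3 + 4Q → Q_m = 4.785.
Price P_m = 115 − 8·4.785 = 76.72; MC(Q_m) = 19.3 + 4·4.785 = 38.44.
Competitive Q* = 7.975, so ΔQ = 3.19; wedge = 76.72 − 38.44 = 38.28.
Deadweight loss = ½ × 3.19 × 38.28 = 61.06.

61.06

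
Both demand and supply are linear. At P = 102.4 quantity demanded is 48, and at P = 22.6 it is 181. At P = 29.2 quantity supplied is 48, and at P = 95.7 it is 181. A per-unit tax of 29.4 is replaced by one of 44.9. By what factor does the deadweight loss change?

2.332

Demand slope = (22.6 − 102.4)/(181 − 48) = −0.6, so P = 131.2 − 0.6Q.
Supply slope = (95.7 − 29.2)/(181 − 48) = 0.5, so P = 5.2 + 0.5Q.
Competitive equilibrium: 131.2 − 0.6Q = 5.2 + 0.5Q → Q* = 114.5455, P* = 62.4727.
For a per-unit tax t: ΔQ = t/1.1, so DWL = ½·t·(t/1.1) = t²/2.2.
At t = 29.4: DWL = 392.891. At t = 44.9: DWL = 916.368.
Ratio = (44.9/29.4)² = 2.332.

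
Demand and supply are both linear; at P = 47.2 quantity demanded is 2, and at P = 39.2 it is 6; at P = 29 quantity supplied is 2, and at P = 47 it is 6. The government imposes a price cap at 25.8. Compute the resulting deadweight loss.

Demand slope = (39.2 − 47.2)/(6 − 2) = −2, so P = 51.2 − 2Q.
Supply slope = (47 − 29)/(6 − 2) = 4.5, so P = 20 + 4.5Q.
Competitive equilibrium: 51.2 − 2Q = 20 + 4.5Q → Q* = 4.8, P* = 41.6.
At the ceiling P = 25.8, quantity supplied = (25.8 − 20)/4.5 = 1.2889.
Willingness to pay at Q' = 1.2889: 51.2 − 2·1.2889 = 48.6222.
ΔQ = 4.8 − 1.2889 = 3.5111; wedge = 48.6222 − 25.8 = 22.8222.
DWL = ½ × 3.5111 × 22.8222 = 40.07.

40.07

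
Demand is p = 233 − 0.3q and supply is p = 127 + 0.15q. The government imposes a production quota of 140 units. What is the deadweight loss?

2054.44

Competitive equilibrium: 233 − 0.3q = 127 + 0.15q → q* = 235.55556, p* = 162.33333.
At q = 140: demand price = 233 − 0.3·140 = 191; supply price = 127 + 0.15·140 = 148.
Δq = 235.55556 − 140 = 95.55556; wedge = 191 − 148 = 43.
Deadweight loss = ½ × 95.55556 × 43 = 2054.44.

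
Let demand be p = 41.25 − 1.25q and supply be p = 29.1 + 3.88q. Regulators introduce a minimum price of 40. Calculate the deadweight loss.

4.80

Competitive equilibrium: 41.25 − 1.25q = 29.1 + 3.88q → q* = 2.3684, p* = 38.2895.
At the floor p = 40, quantity demanded = (41.25 − 40)/1.25 = 1.
Sellers' marginal cost at q' = 1: 29.1 + 3.88·1 = 32.98.
Δq = 2.3684 − 1 = 1.3684; wedge = 40 − 32.98 = 7.02.
Welfare loss = ½ × 1.3684 × 7.02 = 4.80.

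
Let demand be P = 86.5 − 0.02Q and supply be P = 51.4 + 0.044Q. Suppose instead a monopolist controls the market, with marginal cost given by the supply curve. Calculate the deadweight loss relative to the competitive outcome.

545.64

Competitive equilibrium: 86.5 − 0.02Q = 51.4 + 0.044Q → Q* = 548.4375, P* = 75.5313.
Marginal revenue: MR = 86.5 − 0.04Q. Set MR = MC: 86.5 − 0.04Q = 51.4 + 0.044Q → Q_m = 417.8571.
Price P_m = 86.5 − 0.02·417.8571 = 78.1429; MC(Q_m) = 51.4 + 0.044·417.8571 = 69.7857.
Competitive Q* = 548.4375, so ΔQ = 130.5804; wedge = 78.1429 − 69.7857 = 8.3572.
Deadweight loss = ½ × 130.5804 × 8.3572 = 545.64.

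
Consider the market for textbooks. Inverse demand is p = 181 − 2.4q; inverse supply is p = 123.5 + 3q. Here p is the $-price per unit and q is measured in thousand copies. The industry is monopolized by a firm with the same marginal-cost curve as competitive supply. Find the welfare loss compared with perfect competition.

Competitive equilibrium: 181 − 2.4q = 123.5 + 3q → q* = 10.6481, p* = 155.4444.
Marginal revenue: MR = 181 − 4.8q. Set MR = MC: 181 − 4.8q = 123.5 + 3q → q_m = 7.3718.
Price p_m = 181 − 2.4·7.3718 = 163.3077; MC(q_m) = 123.5 + 3·7.3718 = 145.6154.
Competitive q* = 10.6481, so Δq = 3.2763; wedge = 163.3077 − 145.6154 = 17.6923.
The triangle = ½ × 3.2763 × 17.6923 = $28.98 thousand.

$28.98 thousand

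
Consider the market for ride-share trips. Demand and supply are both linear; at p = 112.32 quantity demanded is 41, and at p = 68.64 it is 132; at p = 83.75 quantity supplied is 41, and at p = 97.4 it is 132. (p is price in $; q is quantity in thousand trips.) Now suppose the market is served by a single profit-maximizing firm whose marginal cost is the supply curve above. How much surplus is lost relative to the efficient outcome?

Demand slope = (68.64 − 112.32)/(132 − 41) = −0.48, so p = 132 − 0.48q.
Supply slope = (97.4 − 83.75)/(132 − 41) = 0.15, so p = 77.6 + 0.15q.
Competitive equilibrium: 132 − 0.48q = 77.6 + 0.15q → q* = 86.3492, p* = 90.5524.
Marginal revenue: MR = 132 − 0.96q. Set MR = MC: 132 − 0.96q = 77.6 + 0.15q → q_m = 49.009.
Price p_m = 132 − 0.48·49.009 = 108.4757; MC(q_m) = 77.6 + 0.15·49.009 = 84.9514.
Competitive q* = 86.3492, so Δq = 37.3402; wedge = 108.4757 − 84.9514 = 23.5243.
DWL = ½ × 37.3402 × 23.5243 = $439.20 thousand.

$439.20 thousand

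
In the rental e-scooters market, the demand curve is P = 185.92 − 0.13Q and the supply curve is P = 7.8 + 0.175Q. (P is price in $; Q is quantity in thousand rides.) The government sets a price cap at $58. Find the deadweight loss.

$13464.82 thousand

Competitive equilibrium: 185.92 − 0.13Q = 7.8 + 0.175Q → Q* = 584, P* = 110.
At the ceiling P = 58, quantity supplied = (58 − 7.8)/0.175 = 286.8571.
Willingness to pay at Q' = 286.8571: 185.92 − 0.13·286.8571 = 148.6286.
ΔQ = 584 − 286.8571 = 297.1429; wedge = 148.6286 − 58 = 90.6286.
Deadweight loss = ½ × 297.1429 × 90.6286 = $13464.82 thousand.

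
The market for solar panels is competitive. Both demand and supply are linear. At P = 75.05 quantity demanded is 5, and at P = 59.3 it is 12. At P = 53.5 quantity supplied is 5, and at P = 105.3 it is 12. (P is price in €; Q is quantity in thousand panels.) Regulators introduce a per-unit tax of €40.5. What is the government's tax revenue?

€122.97 thousand

Demand slope = (59.3 − 75.05)/(12 − 5) = −2.25, so P = 86.3 − 2.25Q.
Supply slope = (105.3 − 53.5)/(12 − 5) = 7.4, so P = 16.5 + 7.4Q.
Competitive equilibrium: 86.3 − 2.25Q = 16.5 + 7.4Q → Q* = 7.2332, P* = 70.0254.
With the tax, the buyer price exceeds the seller price by 40.5: (86.3 − 2.25Q) − (16.5 + 7.4Q) = 40.5 → Q' = 3.0363.
Tax revenue = 40.5 × 3.0363 = €122.97 thousand.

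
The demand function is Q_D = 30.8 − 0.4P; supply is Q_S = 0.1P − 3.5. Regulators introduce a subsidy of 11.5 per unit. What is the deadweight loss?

In inverse form: demand P = 77 − 2.5Q, supply P = 35 + 10Q.
Competitive equilibrium: 77 − 2.5Q = 35 + 10Q → Q* = 3.36, P* = 68.6.
The subsidy lowers effective supply by 11.5: P = 23.5 + 10Q.
New quantity: 77 − 2.5Q = 23.5 + 10Q → Q' = 4.28.
Overproduction ΔQ = 4.28 − 3.36 = 0.92; wedge = subsidy = 11.5.
DWL = ½ × 0.92 × 11.5 = 5.29.

5.29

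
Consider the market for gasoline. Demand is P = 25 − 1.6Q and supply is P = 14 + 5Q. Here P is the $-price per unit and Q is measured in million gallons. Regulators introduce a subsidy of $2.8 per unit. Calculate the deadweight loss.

Competitive equilibrium: 25 − 1.6Q = 14 + 5Q → Q* = 1.6667, P* = 22.3333.
The subsidy lowers effective supply by 2.8: P = 11.2 + 5Q.
New quantity: 25 − 1.6Q = 11.2 + 5Q → Q' = 2.0909.
Overproduction ΔQ = 2.0909 − 1.6667 = 0.4242; wedge = subsidy = 2.8.
Deadweight loss = ½ × 0.4242 × 2.8 = $0.59 million.

$0.59 million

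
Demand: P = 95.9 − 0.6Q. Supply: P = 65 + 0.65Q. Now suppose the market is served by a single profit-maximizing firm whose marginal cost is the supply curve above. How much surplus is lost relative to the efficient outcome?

40.17

Competitive equilibrium: 95.9 − 0.6Q = 65 + 0.65Q → Q* = 24.72, P* = 81.068.
Marginal revenue: MR = 95.9 − 1.2Q. Set MR = MC: 95.9 − 1.2Q = 65 + 0.65Q → Q_m = 16.7027.
Price P_m = 95.9 − 0.6·16.7027 = 85.8784; MC(Q_m) = 65 + 0.65·16.7027 = 75.8568.
Competitive Q* = 24.72, so ΔQ = 8.0173; wedge = 85.8784 − 75.8568 = 10.0216.
Deadweight loss = ½ × 8.0173 × 10.0216 = 40.17.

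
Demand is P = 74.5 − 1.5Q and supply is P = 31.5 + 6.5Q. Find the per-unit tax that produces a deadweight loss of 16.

Competitive equilibrium: 74.5 − 1.5Q = 31.5 + 6.5Q → Q* = 5.375, P* = 66.4375.
A tax t gives ΔQ = t/8 and wedge t, so DWL = t²/16.
t²/16 = 16 → t² = 256 → t = 16.

16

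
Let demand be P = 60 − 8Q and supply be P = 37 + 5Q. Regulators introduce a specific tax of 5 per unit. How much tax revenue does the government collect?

6.92

Competitive equilibrium: 60 − 8Q = 37 + 5Q → Q* = 1.7692, P* = 45.8462.
With the tax, the buyer price exceeds the seller price by 5: (60 − 8Q) − (37 + 5Q) = 5 → Q' = 1.3846.
Tax revenue = 5 × 1.3846 = 6.92.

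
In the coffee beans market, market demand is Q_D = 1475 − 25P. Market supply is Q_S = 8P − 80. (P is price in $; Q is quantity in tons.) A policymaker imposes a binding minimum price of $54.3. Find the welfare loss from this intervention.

$2657.27

In inverse form: demand P = 59 − 0.04Q, supply P = 10 + 0.125Q.
Competitive equilibrium: 59 − 0.04Q = 10 + 0.125Q → Q* = 296.9697, P* = 47.1212.
At the floor P = 54.3, quantity demanded = (59 − 54.3)/0.04 = 117.5.
Sellers' marginal cost at Q' = 117.5: 10 + 0.125·117.5 = 24.6875.
ΔQ = 296.9697 − 117.5 = 179.4697; wedge = 54.3 − 24.6875 = 29.6125.
Welfare loss = ½ × 179.4697 × 29.6125 = $2657.27.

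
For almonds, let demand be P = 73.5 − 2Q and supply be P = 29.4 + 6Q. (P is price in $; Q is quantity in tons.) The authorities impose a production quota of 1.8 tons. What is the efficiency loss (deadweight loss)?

$55.13

Competitive equilibrium: 73.5 − 2Q = 29.4 + 6Q → Q* = 5.5125, P* = 62.475.
At Q = 1.8: demand price = 73.5 − 2·1.8 = 69.9; supply price = 29.4 + 6·1.8 = 40.2.
ΔQ = 5.5125 − 1.8 = 3.7125; wedge = 69.9 − 40.2 = 29.7.
Welfare loss = ½ × 3.7125 × 29.7 = $55.13.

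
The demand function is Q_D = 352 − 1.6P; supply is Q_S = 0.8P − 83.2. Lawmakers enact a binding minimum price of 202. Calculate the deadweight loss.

In inverse form: demand P = 220 − 0.625Q, supply P = 104 + 1.25Q.
Competitive equilibrium: 220 − 0.625Q = 104 + 1.25Q → Q* = 61.8667, P* = 181.3333.
At the floor P = 202, quantity demanded = (220 − 202)/0.625 = 28.8.
Sellers' marginal cost at Q' = 28.8: 104 + 1.25·28.8 = 140.
ΔQ = 61.8667 − 28.8 = 33.0667; wedge = 202 − 140 = 62.
Welfare loss = ½ × 33.0667 × 62 = 1025.07.

1025.07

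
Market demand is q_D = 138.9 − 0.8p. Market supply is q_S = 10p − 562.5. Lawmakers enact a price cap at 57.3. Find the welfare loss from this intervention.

3944.53

In inverse form: demand p = 173.625 − 1.25q, supply p = 56.25 + 0.1q.
Competitive equilibrium: 173.625 − 1.25q = 56.25 + 0.1q → q* = 86.9444, p* = 64.9444.
At the ceiling p = 57.3, quantity supplied = (57.3 − 56.25)/0.1 = 10.5.
Willingness to pay at q' = 10.5: 173.625 − 1.25·10.5 = 160.5.
Δq = 86.9444 − 10.5 = 76.4444; wedge = 160.5 − 57.3 = 103.2.
The triangle = ½ × 76.4444 × 103.2 = 3944.53.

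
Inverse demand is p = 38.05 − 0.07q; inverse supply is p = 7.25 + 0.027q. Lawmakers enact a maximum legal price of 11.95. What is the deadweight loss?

998.05

Competitive equilibrium: 38.05 − 0.07q = 7.25 + 0.027q → q* = 317.5258, p* = 15.8232.
At the ceiling p = 11.95, quantity supplied = (11.95 − 7.25)/0.027 = 174.0741.
Willingness to pay at q' = 174.0741: 38.05 − 0.07·174.0741 = 25.8648.
Δq = 317.5258 − 174.0741 = 143.4517; wedge = 25.8648 − 11.95 = 13.9148.
Welfare loss = ½ × 143.4517 × 13.9148 = 998.05.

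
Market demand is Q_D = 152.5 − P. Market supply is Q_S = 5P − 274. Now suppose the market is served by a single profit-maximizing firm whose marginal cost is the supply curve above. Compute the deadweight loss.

In inverse form: demand P = 152.5 − Q, supply P = 54.8 + 0.2Q.
Competitive equilibrium: 152.5 − Q = 54.8 + 0.2Q → Q* = 81.4167, P* = 71.0833.
Marginal revenue: MR = 152.5 − 2Q. Set MR = MC: 152.5 − 2Q = 54.8 + 0.2Q → Q_m = 44.4091.
Price P_m = 152.5 − 1·44.4091 = 108.0909; MC(Q_m) = 54.8 + 0.2·44.4091 = 63.6818.
Competitive Q* = 81.4167, so ΔQ = 37.0076; wedge = 108.0909 − 63.6818 = 44.4091.
Deadweight loss = ½ × 37.0076 × 44.4091 = 821.74.

821.74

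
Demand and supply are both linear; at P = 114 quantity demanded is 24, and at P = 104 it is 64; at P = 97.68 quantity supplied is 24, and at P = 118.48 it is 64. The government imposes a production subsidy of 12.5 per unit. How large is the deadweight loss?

101.46

Demand slope = (104 − 114)/(64 − 24) = −0.25, so P = 120 − 0.25Q.
Supply slope = (118.48 − 97.68)/(64 − 24) = 0.52, so P = 85.2 + 0.52Q.
Competitive equilibrium: 120 − 0.25Q = 85.2 + 0.52Q → Q* = 45.1948, P* = 108.7013.
The subsidy lowers effective supply by 12.5: P = 72.7 + 0.52Q.
New quantity: 120 − 0.25Q = 72.7 + 0.52Q → Q' = 61.4286.
Overproduction ΔQ = 61.4286 − 45.1948 = 16.2338; wedge = subsidy = 12.5.
The triangle = ½ × 16.2338 × 12.5 = 101.46.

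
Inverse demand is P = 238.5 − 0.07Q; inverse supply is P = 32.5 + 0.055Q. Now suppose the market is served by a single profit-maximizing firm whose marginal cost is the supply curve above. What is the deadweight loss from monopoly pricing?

Competitive equilibrium: 238.5 − 0.07Q = 32.5 + 0.055Q → Q* = 1648, P* = 123.14.
Marginal revenue: MR = 238.5 − 0.14Q. Set MR = MC: 238.5 − 0.14Q = 32.5 + 0.055Q → Q_m = 1056.41026.
Price P_m = 238.5 − 0.07·1056.41026 = 164.55128; MC(Q_m) = 32.5 + 0.055·1056.41026 = 90.60256.
Competitive Q* = 1648, so ΔQ = 591.58974; wedge = 164.55128 − 90.60256 = 73.94872.
DWL = ½ × 591.58974 × 73.94872 = 21873.65.

21873.65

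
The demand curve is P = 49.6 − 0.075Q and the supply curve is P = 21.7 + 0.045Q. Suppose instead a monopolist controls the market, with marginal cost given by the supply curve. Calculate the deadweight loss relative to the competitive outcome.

479.79

Competitive equilibrium: 49.6 − 0.075Q = 21.7 + 0.045Q → Q* = 232.5, P* = 32.1625.
Marginal revenue: MR = 49.6 − 0.15Q. Set MR = MC: 49.6 − 0.15Q = 21.7 + 0.045Q → Q_m = 143.0769.
Price P_m = 49.6 − 0.075·143.0769 = 38.8692; MC(Q_m) = 21.7 + 0.045·143.0769 = 28.1385.
Competitive Q* = 232.5, so ΔQ = 89.4231; wedge = 38.8692 − 28.1385 = 10.7307.
The triangle = ½ × 89.4231 × 10.7307 = 479.79.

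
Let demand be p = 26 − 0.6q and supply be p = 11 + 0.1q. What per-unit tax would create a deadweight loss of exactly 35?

7

Competitive equilibrium: 26 − 0.6q = 11 + 0.1q → q* = 21.4286, p* = 13.1429.
A tax t gives Δq = t/0.7 and wedge t, so DWL = t²/1.4.
t²/1.4 = 35 → t² = 49 → t = 7.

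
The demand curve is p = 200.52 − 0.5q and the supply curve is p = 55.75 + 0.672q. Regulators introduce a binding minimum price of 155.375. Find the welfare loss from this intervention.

647.23

Competitive equilibrium: 200.52 − 0.5q = 55.75 + 0.672q → q* = 123.5239, p* = 138.7581.
At the floor p = 155.375, quantity demanded = (200.52 − 155.375)/0.5 = 90.29.
Sellers' marginal cost at q' = 90.29: 55.75 + 0.672·90.29 = 116.4249.
Δq = 123.5239 − 90.29 = 33.2339; wedge = 155.375 − 116.4249 = 38.9501.
Deadweight loss = ½ × 33.2339 × 38.9501 = 647.23.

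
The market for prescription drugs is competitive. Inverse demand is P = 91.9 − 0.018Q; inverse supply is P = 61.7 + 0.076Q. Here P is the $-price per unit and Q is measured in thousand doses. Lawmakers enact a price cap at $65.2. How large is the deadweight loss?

$3560.17 thousand

Competitive equilibrium: 91.9 − 0.018Q = 61.7 + 0.076Q → Q* = 321.2766, P* = 86.117.
At the ceiling P = 65.2, quantity supplied = (65.2 − 61.7)/0.076 = 46.0526.
Willingness to pay at Q' = 46.0526: 91.9 − 0.018·46.0526 = 91.0711.
ΔQ = 321.2766 − 46.0526 = 275.224; wedge = 91.0711 − 65.2 = 25.8711.
Deadweight loss = ½ × 275.224 × 25.8711 = $3560.17 thousand.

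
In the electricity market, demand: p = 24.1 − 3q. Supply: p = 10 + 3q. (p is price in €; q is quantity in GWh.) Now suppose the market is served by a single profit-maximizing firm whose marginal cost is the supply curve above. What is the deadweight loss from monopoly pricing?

Competitive equilibrium: 24.1 − 3q = 10 + 3q → q* = 2.35, p* = 17.05.
Marginal revenue: MR = 24.1 − 6q. Set MR = MC: 24.1 − 6q = 10 + 3q → q_m = 1.5667.
Price p_m = 24.1 − 3·1.5667 = 19.3999; MC(q_m) = 10 + 3·1.5667 = 14.7001.
Competitive q* = 2.35, so Δq = 0.7833; wedge = 19.3999 − 14.7001 = 4.6998.
The triangle = ½ × 0.7833 × 4.6998 = €1.84.

€1.84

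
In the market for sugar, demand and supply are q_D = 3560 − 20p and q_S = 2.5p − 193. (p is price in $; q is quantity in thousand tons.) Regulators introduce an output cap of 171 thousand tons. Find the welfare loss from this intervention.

$632.025 thousand

In inverse form: demand p = 178 − 0.05q, supply p = 77.2 + 0.4q.
Competitive equilibrium: 178 − 0.05q = 77.2 + 0.4q → q* = 224, p* = 166.8.
At q = 171: demand price = 178 − 0.05·171 = 169.45; supply price = 77.2 + 0.4·171 = 145.6.
Δq = 224 − 171 = 53; wedge = 169.45 − 145.6 = 23.85.
DWL = ½ × 53 × 23.85 = $632.025 thousand.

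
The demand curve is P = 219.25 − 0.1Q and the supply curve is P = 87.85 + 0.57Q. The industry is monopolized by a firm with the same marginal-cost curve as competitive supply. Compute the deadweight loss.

217.32

Competitive equilibrium: 219.25 − 0.1Q = 87.85 + 0.57Q → Q* = 196.1194, P* = 199.6381.
Marginal revenue: MR = 219.25 − 0.2Q. Set MR = MC: 219.25 − 0.2Q = 87.85 + 0.57Q → Q_m = 170.6494.
Price P_m = 219.25 − 0.1·170.6494 = 202.1851; MC(Q_m) = 87.85 + 0.57·170.6494 = 185.1202.
Competitive Q* = 196.1194, so ΔQ = 25.47; wedge = 202.1851 − 185.1202 = 17.0649.
The triangle = ½ × 25.47 × 17.0649 = 217.32.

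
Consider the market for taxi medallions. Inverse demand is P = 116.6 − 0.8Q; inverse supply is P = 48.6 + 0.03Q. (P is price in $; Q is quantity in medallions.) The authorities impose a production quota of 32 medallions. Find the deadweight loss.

Competitive equilibrium: 116.6 − 0.8Q = 48.6 + 0.03Q → Q* = 81.9277, P* = 51.0578.
At Q = 32: demand price = 116.6 − 0.8·32 = 91; supply price = 48.6 + 0.03·32 = 49.56.
ΔQ = 81.9277 − 32 = 49.9277; wedge = 91 − 49.56 = 41.44.
The triangle = ½ × 49.9277 × 41.44 = $1034.50.

$1034.50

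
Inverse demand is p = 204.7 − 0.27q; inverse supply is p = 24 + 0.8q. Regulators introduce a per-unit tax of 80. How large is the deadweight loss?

2990.65

Competitive equilibrium: 204.7 − 0.27q = 24 + 0.8q → q* = 168.8785, p* = 159.1028.
With the tax, the buyer price exceeds the seller price by 80: (204.7 − 0.27q) − (24 + 0.8q) = 80 → q' = 94.11215.
Δq = 168.8785 − 94.11215 = 74.76635; the wedge equals the tax, 80.
Deadweight loss = ½ × 74.76635 × 80 = 2990.65.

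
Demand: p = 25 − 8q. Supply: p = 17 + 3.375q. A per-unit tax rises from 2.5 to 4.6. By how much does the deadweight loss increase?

Competitive equilibrium: 25 − 8q = 17 + 3.375q → q* = 0.7033, p* = 19.3736.
For a per-unit tax t: Δq = t/11.375, so DWL = ½·t·(t/11.375) = t²/22.75.
At t = 2.5: DWL = 0.275. At t = 4.6: DWL = 0.93.
Increase = 0.93 − 0.275 = 0.66.

0.66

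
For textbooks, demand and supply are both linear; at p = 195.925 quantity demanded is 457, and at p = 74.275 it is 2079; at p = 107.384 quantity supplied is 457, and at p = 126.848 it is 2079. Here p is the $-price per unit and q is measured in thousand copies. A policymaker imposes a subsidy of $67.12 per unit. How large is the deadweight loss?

Demand slope = (74.275 − 195.925)/(2079 − 457) = −0.075, so p = 230.2 − 0.075q.
Supply slope = (126.848 − 107.384)/(2079 − 457) = 0.012, so p = 101.9 + 0.012q.
Competitive equilibrium: 230.2 − 0.075q = 101.9 + 0.012q → q* = 1474.7126, p* = 119.5966.
The subsidy lowers effective supply by 67.12: p = 34.78 + 0.012q.
New quantity: 230.2 − 0.075q = 34.78 + 0.012q → q' = 2246.2069.
Overproduction Δq = 2246.2069 − 1474.7126 = 771.4943; wedge = subsidy = 67.12.
DWL = ½ × 771.4943 × 67.12 = $25891.35 thousand.

$25891.35 thousand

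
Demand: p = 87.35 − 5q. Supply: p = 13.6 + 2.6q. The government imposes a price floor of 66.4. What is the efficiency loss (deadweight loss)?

Competitive equilibrium: 87.35 − 5q = 13.6 + 2.6q → q* = 9.7039, p* = 38.8303.
At the floor p = 66.4, quantity demanded = (87.35 − 66.4)/5 = 4.19.
Sellers' marginal cost at q' = 4.19: 13.6 + 2.6·4.19 = 24.494.
Δq = 9.7039 − 4.19 = 5.5139; wedge = 66.4 − 24.494 = 41.906.
Welfare loss = ½ × 5.5139 × 41.906 = 115.53.

115.53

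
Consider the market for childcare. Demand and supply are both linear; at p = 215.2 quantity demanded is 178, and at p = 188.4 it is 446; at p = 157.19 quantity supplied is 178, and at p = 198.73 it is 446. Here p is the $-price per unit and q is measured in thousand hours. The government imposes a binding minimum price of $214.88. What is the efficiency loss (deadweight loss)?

$6414.03 thousand

Demand slope = (188.4 − 215.2)/(446 − 178) = −0.1, so p = 233 − 0.1q.
Supply slope = (198.73 − 157.19)/(446 − 178) = 0.155, so p = 129.6 + 0.155q.
Competitive equilibrium: 233 − 0.1q = 129.6 + 0.155q → q* = 405.4902, p* = 192.451.
At the floor p = 214.88, quantity demanded = (233 − 214.88)/0.1 = 181.2.
Sellers' marginal cost at q' = 181.2: 129.6 + 0.155·181.2 = 157.686.
Δq = 405.4902 − 181.2 = 224.2902; wedge = 214.88 − 157.686 = 57.194.
The triangle = ½ × 224.2902 × 57.194 = $6414.03 thousand.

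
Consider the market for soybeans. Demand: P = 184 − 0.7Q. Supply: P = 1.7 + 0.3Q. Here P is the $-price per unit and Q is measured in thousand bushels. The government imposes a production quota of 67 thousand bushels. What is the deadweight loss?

$6647.045 thousand

Competitive equilibrium: 184 − 0.7Q = 1.7 + 0.3Q → Q* = 182.3, P* = 56.39.
At Q = 67: demand price = 184 − 0.7·67 = 137.1; supply price = 1.7 + 0.3·67 = 21.8.
ΔQ = 182.3 − 67 = 115.3; wedge = 137.1 − 21.8 = 115.3.
DWL = ½ × 115.3 × 115.3 = $6647.045 thousand.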